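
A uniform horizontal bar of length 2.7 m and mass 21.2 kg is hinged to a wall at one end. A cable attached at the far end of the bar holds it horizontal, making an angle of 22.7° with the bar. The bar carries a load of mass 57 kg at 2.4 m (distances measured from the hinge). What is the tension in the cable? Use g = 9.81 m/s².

T ≈ 1560 N

Take moments about the hinge.
Beam weight: 21.2 × 9.81 = 208 N down at 1.35 m → arm 1.35 m, τ = 208 × 1.35 = 280.8 N·m clockwise.
Load: 57 × 9.81 = 559.2 N down at 2.4 m → arm 2.4 m, τ = 559.2 × 2.4 = 1342 N·m clockwise.
Total clockwise load moment = 1623 N·m.
The cable tension T acts at 2.7 m; only its component perpendicular to the bar, T sinθ, produces torque. sin 22.7° = 0.3859.
Στ = 0 ⇒ T × 2.7 × 0.3859 = 1623 ⇒ T = 1623 / 1.042 = 1560 N.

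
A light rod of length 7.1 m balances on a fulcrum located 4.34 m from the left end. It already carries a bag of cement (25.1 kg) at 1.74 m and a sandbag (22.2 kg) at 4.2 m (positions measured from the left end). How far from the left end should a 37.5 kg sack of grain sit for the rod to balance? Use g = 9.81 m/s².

x ≈ 6.16 m from the left end

About the fulcrum (at 4.34 m from the left end):
Bag of cement: 25.1 × 9.81 = 246.2 N down at 1.74 m → arm 2.6 m, τ = 246.2 × 2.6 = 640.1 N·m counterclockwise.
Sandbag: 22.2 × 9.81 = 217.8 N down at 4.2 m → arm 0.14 m, τ = 217.8 × 0.14 = 30.49 N·m counterclockwise.
Net moment of existing loads = 670.6 N·m counterclockwise.
The sack of grain weighs 37.5 × 9.81 = 367.9 N and must supply an equal clockwise moment, so its lever arm about the fulcrum is 670.6 / 367.9 = 1.82 m.
That puts it at 4.34 + 1.82 = 6.16 m from the left end.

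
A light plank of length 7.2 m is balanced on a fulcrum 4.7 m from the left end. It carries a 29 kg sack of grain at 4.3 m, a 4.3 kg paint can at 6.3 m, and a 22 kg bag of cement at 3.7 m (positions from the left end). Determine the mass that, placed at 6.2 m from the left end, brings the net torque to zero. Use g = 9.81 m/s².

Taking torques about the fulcrum (at 4.7 m from the left end):
Sack of grain: 29 × 9.81 = 284.5 N down at 4.3 m → arm 0.4 m, τ = 284.5 × 0.4 = 113.8 N·m counterclockwise.
Paint can: 4.3 × 9.81 = 42.18 N down at 6.3 m → arm 1.6 m, τ = 42.18 × 1.6 = 67.49 N·m clockwise.
Bag of cement: 22 × 9.81 = 215.8 N down at 3.7 m → arm 1 m, τ = 215.8 × 1 = 215.8 N·m counterclockwise.
Net moment of known loads = 262.1 N·m counterclockwise.
An unknown mass m at 6.2 m has arm 1.5 m; its moment is m·g·1.5 clockwise.
Balancing moments: m × 9.81 × 1.5 = 262.1, giving m = 262.1 / (9.81 × 1.5) = 17.8 kg.

m ≈ 17.8 kg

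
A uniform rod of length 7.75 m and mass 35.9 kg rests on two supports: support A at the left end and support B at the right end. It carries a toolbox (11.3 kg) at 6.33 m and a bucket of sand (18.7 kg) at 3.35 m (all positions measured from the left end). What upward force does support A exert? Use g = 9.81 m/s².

R_A ≈ 301 N

Sum moments about support B (its reaction then has zero moment arm).
Beam weight: 35.9 × 9.81 = 352.2 N down at 3.875 m → arm 3.875 m, τ = 352.2 × 3.875 = 1365 N·m counterclockwise.
Toolbox: 11.3 × 9.81 = 110.9 N down at 6.33 m → arm 1.42 m, τ = 110.9 × 1.42 = 157.5 N·m counterclockwise.
Bucket of sand: 18.7 × 9.81 = 183.4 N down at 3.35 m → arm 4.4 m, τ = 183.4 × 4.4 = 807 N·m counterclockwise.
Net load moment about support B = 2330 N·m counterclockwise.
Reaction R at support A is upward at 0 m, arm 7.75 m → moment R × 7.75 clockwise.
For rotational equilibrium, R × 7.75 = 2330, so R = 301 N.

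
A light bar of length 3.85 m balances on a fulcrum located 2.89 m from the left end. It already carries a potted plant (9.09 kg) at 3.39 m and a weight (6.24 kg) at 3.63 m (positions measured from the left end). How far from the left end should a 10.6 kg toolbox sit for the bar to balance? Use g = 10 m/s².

x ≈ 2.03 m from the left end

Sum moments about the fulcrum (at 2.89 m from the left end) (the support reaction has zero arm there).
Potted plant: 9.09 × 10 = 90.9 N down at 3.39 m → arm 0.5 m, τ = 90.9 × 0.5 = 45.45 N·m clockwise.
Weight: 6.24 × 10 = 62.4 N down at 3.63 m → arm 0.74 m, τ = 62.4 × 0.74 = 46.18 N·m clockwise.
Net moment of existing loads = 91.63 N·m clockwise.
The toolbox weighs 10.6 × 10 = 106 N and must supply an equal counterclockwise moment, so its lever arm about the fulcrum is 91.63 / 106 = 0.864 m.
That puts it at 2.89 − 0.864 = 2.03 m from the left end.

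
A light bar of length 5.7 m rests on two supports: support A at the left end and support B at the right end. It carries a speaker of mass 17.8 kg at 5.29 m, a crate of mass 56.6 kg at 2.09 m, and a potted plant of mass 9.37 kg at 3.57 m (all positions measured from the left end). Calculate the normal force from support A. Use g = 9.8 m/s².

Taking torques about support B:
Speaker: 17.8 × 9.8 = 174.4 N down at 5.29 m → arm 0.41 m, τ = 174.4 × 0.41 = 71.5 N·m counterclockwise.
Crate: 56.6 × 9.8 = 554.7 N down at 2.09 m → arm 3.61 m, τ = 554.7 × 3.61 = 2002 N·m counterclockwise.
Potted plant: 9.37 × 9.8 = 91.83 N down at 3.57 m → arm 2.13 m, τ = 91.83 × 2.13 = 195.6 N·m counterclockwise.
Net load moment about support B = 2269 N·m counterclockwise.
Reaction R at support A is upward at 0 m, arm 5.7 m → moment R × 5.7 clockwise.
Setting net torque to zero: R × 5.7 = 2269 → R = 398 N.

R_A ≈ 398 N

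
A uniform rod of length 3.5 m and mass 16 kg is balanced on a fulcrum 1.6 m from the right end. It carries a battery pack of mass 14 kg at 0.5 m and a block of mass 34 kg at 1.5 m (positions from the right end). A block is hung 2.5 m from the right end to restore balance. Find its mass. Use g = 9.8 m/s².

m ≈ 18.2 kg

Take moments about the fulcrum (at 1.6 m from the right end).
Beam weight: 16 × 9.8 = 156.8 N down at 1.75 m → arm 0.15 m, τ = 156.8 × 0.15 = 23.52 N·m counterclockwise.
Battery pack: 14 × 9.8 = 137.2 N down at 0.5 m → arm 1.1 m, τ = 137.2 × 1.1 = 150.9 N·m clockwise.
Block: 34 × 9.8 = 333.2 N down at 1.5 m → arm 0.1 m, τ = 333.2 × 0.1 = 33.32 N·m clockwise.
Net moment of known loads = 160.7 N·m clockwise.
An unknown mass m at 2.5 m has arm 0.9 m; its moment is m·g·0.9 counterclockwise.
Στ = 0 ⇒ m × 9.8 × 0.9 = 160.7 ⇒ m = 160.7 / (9.8 × 0.9) = 18.2 kg.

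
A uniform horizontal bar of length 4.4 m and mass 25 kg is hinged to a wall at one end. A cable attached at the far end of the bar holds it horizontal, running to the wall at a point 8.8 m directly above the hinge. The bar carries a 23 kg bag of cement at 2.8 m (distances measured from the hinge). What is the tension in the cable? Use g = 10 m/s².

Take moments about the hinge.
Beam weight: 25 × 10 = 250 N down at 2.2 m → arm 2.2 m, τ = 250 × 2.2 = 550 N·m clockwise.
Bag of cement: 23 × 10 = 230 N down at 2.8 m → arm 2.8 m, τ = 230 × 2.8 = 644 N·m clockwise.
Total clockwise load moment = 1194 N·m.
The cable tension T acts at 4.4 m; only its component perpendicular to the bar, T sinθ, produces torque. sinθ = h/√(h²+d²) = 8.8/√(8.8²+4.4²) = 0.8944.
Balancing moments: T × 4.4 × 0.8944 = 1194, giving T = 1194 / 3.935 = 303 N.

T ≈ 303 N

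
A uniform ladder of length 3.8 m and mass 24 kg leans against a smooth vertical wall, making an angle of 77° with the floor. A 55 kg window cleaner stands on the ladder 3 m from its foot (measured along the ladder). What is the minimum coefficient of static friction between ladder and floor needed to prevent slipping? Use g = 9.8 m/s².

Taking torques about the foot of the ladder:
Ladder weight 24×9.8 = 235.2 N acts at 1.9 m along the ladder; its horizontal arm is 1.9·cos77° = 0.4274 m → τ = 100.5 N·m clockwise.
Window cleaner: 55×9.8 = 539 N at 3 m → arm 0.6749 m → τ = 363.8 N·m clockwise.
Wall normal N acts horizontally at the top; its moment arm is the height L sinθ = 3.8·sin77° = 3.703 m, counterclockwise.
Setting net torque to zero: N × 3.703 = 464.3 → N = 125.4 N.
ΣFx = 0 ⇒ f = N_wall = 125.4 N. ΣFy = 0 ⇒ N_floor = 774.2 N.
μ_min = f / N_floor = 125.4 / 774.2 = 0.162.

μ_min ≈ 0.162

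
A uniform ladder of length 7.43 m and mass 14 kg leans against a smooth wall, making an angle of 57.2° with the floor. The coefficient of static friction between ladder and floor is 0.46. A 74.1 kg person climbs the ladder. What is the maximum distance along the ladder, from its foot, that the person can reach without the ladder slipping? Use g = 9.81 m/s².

d ≈ 5.6 m

Taking torques about the foot of the ladder:
Ladder weight 14×9.81 = 137.3 N acts at 3.715 m along the ladder; its horizontal arm is 3.715·cos57.2° = 2.012 m → τ = 276.2 N·m clockwise.
Person weight 74.1×9.81 = 726.9 N at distance d → arm d·cos57.2° → τ = 726.9·d·0.5417 clockwise.
Wall normal N at the top has arm L sinθ = 6.245 m counterclockwise, so Στ = 0 gives N·6.245 = 276.2 + 393.8·d.
ΣFy = 0 ⇒ N_floor = 864.2 N, so the maximum friction is μ_s·N_floor = 0.46×864.2 = 397.5 N. ΣFx = 0 ⇒ N_wall = f, so at the slipping point N = 397.5 N.
Substituting: 397.5×6.245 = 276.2 + 393.8·d ⇒ d = (2482 − 276.2) / 393.8 = 5.6 m.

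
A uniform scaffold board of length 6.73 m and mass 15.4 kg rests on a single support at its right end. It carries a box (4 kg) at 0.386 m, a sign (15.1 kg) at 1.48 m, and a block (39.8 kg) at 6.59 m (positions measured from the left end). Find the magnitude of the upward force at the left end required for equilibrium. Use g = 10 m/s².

F ≈ 241 N

Take moments about the right end.
Beam weight: 15.4 × 10 = 154 N down at 3.365 m → arm 3.365 m, τ = 154 × 3.365 = 518.2 N·m counterclockwise.
Box: 4 × 10 = 40 N down at 0.386 m → arm 6.344 m, τ = 40 × 6.344 = 253.8 N·m counterclockwise.
Sign: 15.1 × 10 = 151 N down at 1.48 m → arm 5.25 m, τ = 151 × 5.25 = 792.8 N·m counterclockwise.
Block: 39.8 × 10 = 398 N down at 6.59 m → arm 0.14 m, τ = 398 × 0.14 = 55.72 N·m counterclockwise.
Net moment of the loads = 1621 N·m counterclockwise.
The upward force F acts at the left end, arm 6.73 m, giving F × 6.73 clockwise.
Balancing moments: F × 6.73 = 1621, giving F = 1621 / 6.73 = 241 N.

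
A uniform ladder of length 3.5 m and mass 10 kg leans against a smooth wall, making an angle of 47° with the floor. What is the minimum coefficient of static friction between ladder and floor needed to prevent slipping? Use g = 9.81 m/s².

About the foot of the ladder:
Ladder weight 10×9.81 = 98.1 N acts at 1.75 m along the ladder; its horizontal arm is 1.75·cos47° = 1.193 m → τ = 117 N·m clockwise.
Wall normal N acts horizontally at the top; its moment arm is the height L sinθ = 3.5·sin47° = 2.56 m, counterclockwise.
Στ = 0 ⇒ N × 2.56 = 117 ⇒ N = 45.7 N.
ΣFx = 0 ⇒ f = N_wall = 45.7 N. ΣFy = 0 ⇒ N_floor = 98.1 N.
μ_min = f / N_floor = 45.7 / 98.1 = 0.466.

μ_min ≈ 0.466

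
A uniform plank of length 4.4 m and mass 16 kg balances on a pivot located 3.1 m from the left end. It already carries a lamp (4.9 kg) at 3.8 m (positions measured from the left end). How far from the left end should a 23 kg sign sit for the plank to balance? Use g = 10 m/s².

Taking torques about the pivot (at 3.1 m from the left end):
Beam weight: 16 × 10 = 160 N down at 2.2 m → arm 0.9 m, τ = 160 × 0.9 = 144 N·m counterclockwise.
Lamp: 4.9 × 10 = 49 N down at 3.8 m → arm 0.7 m, τ = 49 × 0.7 = 34.3 N·m clockwise.
Net moment of existing loads = 109.7 N·m counterclockwise.
The sign weighs 23 × 10 = 230 N and must supply an equal clockwise moment, so its lever arm about the pivot is 109.7 / 230 = 0.477 m.
That puts it at 3.1 + 0.477 = 3.58 m from the left end.

x ≈ 3.58 m from the left end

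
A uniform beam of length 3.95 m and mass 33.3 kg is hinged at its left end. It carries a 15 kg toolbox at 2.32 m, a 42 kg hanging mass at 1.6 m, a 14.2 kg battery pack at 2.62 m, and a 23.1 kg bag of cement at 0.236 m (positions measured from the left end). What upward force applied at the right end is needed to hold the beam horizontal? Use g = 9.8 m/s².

Sum moments about the left end (the unknown pivot reaction has zero arm there).
Beam weight: 33.3 × 9.8 = 326.3 N down at 1.975 m → arm 1.975 m, τ = 326.3 × 1.975 = 644.4 N·m clockwise.
Toolbox: 15 × 9.8 = 147 N down at 2.32 m → arm 2.32 m, τ = 147 × 2.32 = 341 N·m clockwise.
Hanging mass: 42 × 9.8 = 411.6 N down at 1.6 m → arm 1.6 m, τ = 411.6 × 1.6 = 658.6 N·m clockwise.
Battery pack: 14.2 × 9.8 = 139.2 N down at 2.62 m → arm 2.62 m, τ = 139.2 × 2.62 = 364.7 N·m clockwise.
Bag of cement: 23.1 × 9.8 = 226.4 N down at 0.236 m → arm 0.236 m, τ = 226.4 × 0.236 = 53.43 N·m clockwise.
Net moment of the loads = 2062 N·m clockwise.
The upward force F acts at the right end, arm 3.95 m, giving F × 3.95 counterclockwise.
Setting net torque to zero: F × 3.95 = 2062 → F = 2062 / 3.95 = 522 N.

F ≈ 522 N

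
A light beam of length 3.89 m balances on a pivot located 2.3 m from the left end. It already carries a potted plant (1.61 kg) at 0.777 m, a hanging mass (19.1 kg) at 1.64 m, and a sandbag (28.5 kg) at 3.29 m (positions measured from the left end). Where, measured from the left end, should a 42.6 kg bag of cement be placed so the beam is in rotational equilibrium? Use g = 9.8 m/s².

Taking torques about the pivot (at 2.3 m from the left end):
Potted plant: 1.61 × 9.8 = 15.78 N down at 0.777 m → arm 1.523 m, τ = 15.78 × 1.523 = 24.03 N·m counterclockwise.
Hanging mass: 19.1 × 9.8 = 187.2 N down at 1.64 m → arm 0.66 m, τ = 187.2 × 0.66 = 123.6 N·m counterclockwise.
Sandbag: 28.5 × 9.8 = 279.3 N down at 3.29 m → arm 0.99 m, τ = 279.3 × 0.99 = 276.5 N·m clockwise.
Net moment of existing loads = 128.9 N·m clockwise.
The bag of cement weighs 42.6 × 9.8 = 417.5 N and must supply an equal counterclockwise moment, so its lever arm about the pivot is 128.9 / 417.5 = 0.309 m.
That puts it at 2.3 − 0.309 = 1.99 m from the left end.

x ≈ 1.99 m from the left end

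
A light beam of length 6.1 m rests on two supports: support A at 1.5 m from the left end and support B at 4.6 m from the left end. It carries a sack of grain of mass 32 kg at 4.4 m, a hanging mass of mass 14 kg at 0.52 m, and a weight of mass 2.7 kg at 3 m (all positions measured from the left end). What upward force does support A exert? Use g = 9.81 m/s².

R_A ≈ 215 N

Taking torques about support B:
Sack of grain: 32 × 9.81 = 313.9 N down at 4.4 m → arm 0.2 m, τ = 313.9 × 0.2 = 62.78 N·m counterclockwise.
Hanging mass: 14 × 9.81 = 137.3 N down at 0.52 m → arm 4.08 m, τ = 137.3 × 4.08 = 560.2 N·m counterclockwise.
Weight: 2.7 × 9.81 = 26.49 N down at 3 m → arm 1.6 m, τ = 26.49 × 1.6 = 42.38 N·m counterclockwise.
Net load moment about support B = 665.4 N·m counterclockwise.
Reaction R at support A is upward at 1.5 m, arm 3.1 m → moment R × 3.1 clockwise.
Setting net torque to zero: R × 3.1 = 665.4 → R = 215 N.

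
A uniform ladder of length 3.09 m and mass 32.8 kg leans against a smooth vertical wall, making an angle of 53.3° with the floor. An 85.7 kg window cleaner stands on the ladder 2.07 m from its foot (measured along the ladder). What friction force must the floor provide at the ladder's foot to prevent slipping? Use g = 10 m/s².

Taking torques about the foot of the ladder:
Ladder weight 32.8×10 = 328 N acts at 1.545 m along the ladder; its horizontal arm is 1.545·cos53.3° = 0.9233 m → τ = 302.8 N·m clockwise.
Window cleaner: 85.7×10 = 857 N at 2.07 m → arm 1.237 m → τ = 1060 N·m clockwise.
Wall normal N acts horizontally at the top; its moment arm is the height L sinθ = 3.09·sin53.3° = 2.477 m, counterclockwise.
Στ = 0 ⇒ N × 2.477 = 1363 ⇒ N = 550 N.
ΣFx = 0: friction at the foot balances the wall's push, so f = N_wall = 550 N.

f ≈ 550 N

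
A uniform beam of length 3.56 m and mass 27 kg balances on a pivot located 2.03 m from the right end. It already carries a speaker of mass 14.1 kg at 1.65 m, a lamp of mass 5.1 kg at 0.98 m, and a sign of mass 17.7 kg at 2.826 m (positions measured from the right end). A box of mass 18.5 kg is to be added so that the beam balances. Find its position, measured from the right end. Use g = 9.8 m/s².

x ≈ 2.21 m from the right end

Sum moments about the pivot (at 2.03 m from the right end) (the support reaction has zero arm there).
Beam weight: 27 × 9.8 = 264.6 N down at 1.78 m → arm 0.25 m, τ = 264.6 × 0.25 = 66.15 N·m clockwise.
Speaker: 14.1 × 9.8 = 138.2 N down at 1.65 m → arm 0.38 m, τ = 138.2 × 0.38 = 52.52 N·m clockwise.
Lamp: 5.1 × 9.8 = 49.98 N down at 0.98 m → arm 1.05 m, τ = 49.98 × 1.05 = 52.48 N·m clockwise.
Sign: 17.7 × 9.8 = 173.5 N down at 2.826 m → arm 0.796 m, τ = 173.5 × 0.796 = 138.1 N·m counterclockwise.
Net moment of existing loads = 33.05 N·m clockwise.
The box weighs 18.5 × 9.8 = 181.3 N and must supply an equal counterclockwise moment, so its lever arm about the pivot is 33.05 / 181.3 = 0.182 m.
That puts it at 2.03 + 0.182 = 2.21 m from the right end.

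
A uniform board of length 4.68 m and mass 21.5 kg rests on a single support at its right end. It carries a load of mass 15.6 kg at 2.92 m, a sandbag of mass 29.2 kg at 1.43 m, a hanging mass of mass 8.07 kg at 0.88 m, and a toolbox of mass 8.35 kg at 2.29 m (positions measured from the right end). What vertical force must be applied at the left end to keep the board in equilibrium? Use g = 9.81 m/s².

F ≈ 343 N

About the right end:
Beam weight: 21.5 × 9.81 = 210.9 N down at 2.34 m → arm 2.34 m, τ = 210.9 × 2.34 = 493.5 N·m counterclockwise.
Load: 15.6 × 9.81 = 153 N down at 2.92 m → arm 2.92 m, τ = 153 × 2.92 = 446.8 N·m counterclockwise.
Sandbag: 29.2 × 9.81 = 286.5 N down at 1.43 m → arm 1.43 m, τ = 286.5 × 1.43 = 409.7 N·m counterclockwise.
Hanging mass: 8.07 × 9.81 = 79.17 N down at 0.88 m → arm 0.88 m, τ = 79.17 × 0.88 = 69.67 N·m counterclockwise.
Toolbox: 8.35 × 9.81 = 81.91 N down at 2.29 m → arm 2.29 m, τ = 81.91 × 2.29 = 187.6 N·m counterclockwise.
Net moment of the loads = 1607 N·m counterclockwise.
The upward force F acts at the left end, arm 4.68 m, giving F × 4.68 clockwise.
Setting net torque to zero: F × 4.68 = 1607 → F = 1607 / 4.68 = 343 N.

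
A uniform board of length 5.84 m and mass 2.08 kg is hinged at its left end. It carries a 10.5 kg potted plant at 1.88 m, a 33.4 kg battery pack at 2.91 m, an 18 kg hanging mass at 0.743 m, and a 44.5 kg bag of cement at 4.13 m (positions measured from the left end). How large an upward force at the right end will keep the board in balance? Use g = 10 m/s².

About the left end:
Beam weight: 2.08 × 10 = 20.8 N down at 2.92 m → arm 2.92 m, τ = 20.8 × 2.92 = 60.74 N·m clockwise.
Potted plant: 10.5 × 10 = 105 N down at 1.88 m → arm 1.88 m, τ = 105 × 1.88 = 197.4 N·m clockwise.
Battery pack: 33.4 × 10 = 334 N down at 2.91 m → arm 2.91 m, τ = 334 × 2.91 = 971.9 N·m clockwise.
Hanging mass: 18 × 10 = 180 N down at 0.743 m → arm 0.743 m, τ = 180 × 0.743 = 133.7 N·m clockwise.
Bag of cement: 44.5 × 10 = 445 N down at 4.13 m → arm 4.13 m, τ = 445 × 4.13 = 1838 N·m clockwise.
Net moment of the loads = 3202 N·m clockwise.
The upward force F acts at the right end, arm 5.84 m, giving F × 5.84 counterclockwise.
Στ = 0 ⇒ F × 5.84 = 3202 ⇒ F = 3202 / 5.84 = 548 N.

F ≈ 548 N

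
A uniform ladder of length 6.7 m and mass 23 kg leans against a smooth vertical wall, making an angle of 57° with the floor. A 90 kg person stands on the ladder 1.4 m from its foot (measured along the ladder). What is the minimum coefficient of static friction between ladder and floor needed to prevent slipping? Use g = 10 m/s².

μ_min ≈ 0.174

Choose the foot of the ladder as the axis so the floor normal and friction both act there and drop out.
Ladder weight 23×10 = 230 N acts at 3.35 m along the ladder; its horizontal arm is 3.35·cos57° = 1.825 m → τ = 419.8 N·m clockwise.
Person: 90×10 = 900 N at 1.4 m → arm 0.7625 m → τ = 686.2 N·m clockwise.
Wall normal N acts horizontally at the top; its moment arm is the height L sinθ = 6.7·sin57° = 5.619 m, counterclockwise.
For rotational equilibrium, N × 5.619 = 1106, so N = 196.8 N.
ΣFx = 0 ⇒ f = N_wall = 196.8 N. ΣFy = 0 ⇒ N_floor = 1130 N.
μ_min = f / N_floor = 196.8 / 1130 = 0.174.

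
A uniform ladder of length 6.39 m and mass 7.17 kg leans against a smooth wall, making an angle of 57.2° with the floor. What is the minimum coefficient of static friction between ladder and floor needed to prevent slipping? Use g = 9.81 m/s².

μ_min ≈ 0.322

Take moments about the foot of the ladder.
Ladder weight 7.17×9.81 = 70.34 N acts at 3.195 m along the ladder; its horizontal arm is 3.195·cos57.2° = 1.731 m → τ = 121.8 N·m clockwise.
Wall normal N acts horizontally at the top; its moment arm is the height L sinθ = 6.39·sin57.2° = 5.371 m, counterclockwise.
Balancing moments: N × 5.371 = 121.8, giving N = 22.68 N.
ΣFx = 0 ⇒ f = N_wall = 22.68 N. ΣFy = 0 ⇒ N_floor = 70.34 N.
μ_min = f / N_floor = 22.68 / 70.34 = 0.322.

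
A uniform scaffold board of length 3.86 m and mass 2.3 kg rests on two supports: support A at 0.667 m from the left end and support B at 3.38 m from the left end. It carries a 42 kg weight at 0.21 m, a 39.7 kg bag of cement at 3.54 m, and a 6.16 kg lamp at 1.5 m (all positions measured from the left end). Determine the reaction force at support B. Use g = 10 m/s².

Sum moments about support A (its reaction then has zero moment arm).
Beam weight: 2.3 × 10 = 23 N down at 1.93 m → arm 1.263 m, τ = 23 × 1.263 = 29.05 N·m clockwise.
Weight: 42 × 10 = 420 N down at 0.21 m → arm 0.457 m, τ = 420 × 0.457 = 191.9 N·m counterclockwise.
Bag of cement: 39.7 × 10 = 397 N down at 3.54 m → arm 2.873 m, τ = 397 × 2.873 = 1141 N·m clockwise.
Lamp: 6.16 × 10 = 61.6 N down at 1.5 m → arm 0.833 m, τ = 61.6 × 0.833 = 51.31 N·m clockwise.
Net load moment about support A = 1029 N·m clockwise.
Reaction R at support B is upward at 3.38 m, arm 2.713 m → moment R × 2.713 counterclockwise.
Στ = 0 ⇒ R × 2.713 = 1029 ⇒ R = 379 N.

R_B ≈ 379 N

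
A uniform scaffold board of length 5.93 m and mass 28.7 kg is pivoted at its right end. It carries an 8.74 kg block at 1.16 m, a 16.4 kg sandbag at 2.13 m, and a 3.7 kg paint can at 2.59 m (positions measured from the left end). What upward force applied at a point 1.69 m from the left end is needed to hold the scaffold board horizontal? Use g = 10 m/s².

F ≈ 475 N

Taking torques about the right end:
Beam weight: 28.7 × 10 = 287 N down at 2.965 m → arm 2.965 m, τ = 287 × 2.965 = 851 N·m counterclockwise.
Block: 8.74 × 10 = 87.4 N down at 1.16 m → arm 4.77 m, τ = 87.4 × 4.77 = 416.9 N·m counterclockwise.
Sandbag: 16.4 × 10 = 164 N down at 2.13 m → arm 3.8 m, τ = 164 × 3.8 = 623.2 N·m counterclockwise.
Paint can: 3.7 × 10 = 37 N down at 2.59 m → arm 3.34 m, τ = 37 × 3.34 = 123.6 N·m counterclockwise.
Net moment of the loads = 2015 N·m counterclockwise.
The upward force F acts at a point 1.69 m from the left end, arm 4.24 m, giving F × 4.24 clockwise.
For rotational equilibrium, F × 4.24 = 2015, so F = 2015 / 4.24 = 475 N.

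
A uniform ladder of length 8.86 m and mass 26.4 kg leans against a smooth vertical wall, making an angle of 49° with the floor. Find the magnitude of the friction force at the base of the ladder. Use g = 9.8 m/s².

f ≈ 112 N

Take moments about the foot of the ladder.
Ladder weight 26.4×9.8 = 258.7 N acts at 4.43 m along the ladder; its horizontal arm is 4.43·cos49° = 2.906 m → τ = 751.8 N·m clockwise.
Wall normal N acts horizontally at the top; its moment arm is the height L sinθ = 8.86·sin49° = 6.687 m, counterclockwise.
For rotational equilibrium, N × 6.687 = 751.8, so N = 112 N.
ΣFx = 0: friction at the foot balances the wall's push, so f = N_wall = 112 N.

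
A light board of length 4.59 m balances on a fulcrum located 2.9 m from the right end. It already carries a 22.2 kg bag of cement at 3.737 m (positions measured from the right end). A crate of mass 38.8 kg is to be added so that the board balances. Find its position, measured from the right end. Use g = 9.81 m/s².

x ≈ 2.42 m from the right end

Take moments about the fulcrum (at 2.9 m from the right end).
Bag of cement: 22.2 × 9.81 = 217.8 N down at 3.737 m → arm 0.837 m, τ = 217.8 × 0.837 = 182.3 N·m counterclockwise.
Net moment of existing loads = 182.3 N·m counterclockwise.
The crate weighs 38.8 × 9.81 = 380.6 N and must supply an equal clockwise moment, so its lever arm about the fulcrum is 182.3 / 380.6 = 0.479 m.
That puts it at 2.9 − 0.479 = 2.42 m from the right end.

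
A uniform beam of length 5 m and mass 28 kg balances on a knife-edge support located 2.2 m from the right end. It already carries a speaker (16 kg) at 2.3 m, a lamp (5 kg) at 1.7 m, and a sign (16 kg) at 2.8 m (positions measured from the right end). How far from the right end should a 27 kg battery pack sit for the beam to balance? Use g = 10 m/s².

x ≈ 1.57 m from the right end

Sum moments about the knife-edge support (at 2.2 m from the right end) (the support reaction has zero arm there).
Beam weight: 28 × 10 = 280 N down at 2.5 m → arm 0.3 m, τ = 280 × 0.3 = 84 N·m counterclockwise.
Speaker: 16 × 10 = 160 N down at 2.3 m → arm 0.1 m, τ = 160 × 0.1 = 16 N·m counterclockwise.
Lamp: 5 × 10 = 50 N down at 1.7 m → arm 0.5 m, τ = 50 × 0.5 = 25 N·m clockwise.
Sign: 16 × 10 = 160 N down at 2.8 m → arm 0.6 m, τ = 160 × 0.6 = 96 N·m counterclockwise.
Net moment of existing loads = 171 N·m counterclockwise.
The battery pack weighs 27 × 10 = 270 N and must supply an equal clockwise moment, so its lever arm about the knife-edge support is 171 / 270 = 0.633 m.
That puts it at 2.2 − 0.633 = 1.57 m from the right end.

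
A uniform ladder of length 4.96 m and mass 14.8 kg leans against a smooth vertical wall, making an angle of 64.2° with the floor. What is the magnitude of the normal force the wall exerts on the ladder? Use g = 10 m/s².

Taking torques about the foot of the ladder:
Ladder weight 14.8×10 = 148 N acts at 2.48 m along the ladder; its horizontal arm is 2.48·cos64.2° = 1.079 m → τ = 159.7 N·m clockwise.
Wall normal N acts horizontally at the top; its moment arm is the height L sinθ = 4.96·sin64.2° = 4.466 m, counterclockwise.
Balancing moments: N × 4.466 = 159.7, giving N = 35.8 N.

N_wall ≈ 35.8 N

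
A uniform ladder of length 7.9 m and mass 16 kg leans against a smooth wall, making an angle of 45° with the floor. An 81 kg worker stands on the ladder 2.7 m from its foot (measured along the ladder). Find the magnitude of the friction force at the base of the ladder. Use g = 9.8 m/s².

Choose the foot of the ladder as the axis so the floor normal and friction both act there and drop out.
Ladder weight 16×9.8 = 156.8 N acts at 3.95 m along the ladder; its horizontal arm is 3.95·cos45° = 2.793 m → τ = 437.9 N·m clockwise.
Worker: 81×9.8 = 793.8 N at 2.7 m → arm 1.909 m → τ = 1515 N·m clockwise.
Wall normal N acts horizontally at the top; its moment arm is the height L sinθ = 7.9·sin45° = 5.586 m, counterclockwise.
Balancing moments: N × 5.586 = 1953, giving N = 350 N.
ΣFx = 0: friction at the foot balances the wall's push, so f = N_wall = 350 N.

f ≈ 350 N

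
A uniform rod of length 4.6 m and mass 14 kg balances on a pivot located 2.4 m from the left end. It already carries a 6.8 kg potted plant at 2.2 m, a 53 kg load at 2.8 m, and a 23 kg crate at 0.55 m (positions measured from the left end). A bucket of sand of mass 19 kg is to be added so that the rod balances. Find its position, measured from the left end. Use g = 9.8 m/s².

Taking torques about the pivot (at 2.4 m from the left end):
Beam weight: 14 × 9.8 = 137.2 N down at 2.3 m → arm 0.1 m, τ = 137.2 × 0.1 = 13.72 N·m counterclockwise.
Potted plant: 6.8 × 9.8 = 66.64 N down at 2.2 m → arm 0.2 m, τ = 66.64 × 0.2 = 13.33 N·m counterclockwise.
Load: 53 × 9.8 = 519.4 N down at 2.8 m → arm 0.4 m, τ = 519.4 × 0.4 = 207.8 N·m clockwise.
Crate: 23 × 9.8 = 225.4 N down at 0.55 m → arm 1.85 m, τ = 225.4 × 1.85 = 417 N·m counterclockwise.
Net moment of existing loads = 236.2 N·m counterclockwise.
The bucket of sand weighs 19 × 9.8 = 186.2 N and must supply an equal clockwise moment, so its lever arm about the pivot is 236.2 / 186.2 = 1.27 m.
That puts it at 2.4 + 1.27 = 3.67 m from the left end.

x ≈ 3.67 m from the left end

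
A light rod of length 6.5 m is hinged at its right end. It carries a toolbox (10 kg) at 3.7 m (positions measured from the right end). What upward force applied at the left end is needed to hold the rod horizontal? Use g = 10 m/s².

F ≈ 56.9 N

Choose the right end as the axis so the unknown pivot reaction has zero arm there.
Toolbox: 10 × 10 = 100 N down at 3.7 m → arm 3.7 m, τ = 100 × 3.7 = 370 N·m counterclockwise.
Net moment of the loads = 370 N·m counterclockwise.
The upward force F acts at the left end, arm 6.5 m, giving F × 6.5 clockwise.
For rotational equilibrium, F × 6.5 = 370, so F = 370 / 6.5 = 56.9 N.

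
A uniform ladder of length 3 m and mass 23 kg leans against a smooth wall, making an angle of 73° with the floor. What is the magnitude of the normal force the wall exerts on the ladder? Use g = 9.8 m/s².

N_wall ≈ 34.5 N

Taking torques about the foot of the ladder:
Ladder weight 23×9.8 = 225.4 N acts at 1.5 m along the ladder; its horizontal arm is 1.5·cos73° = 0.4386 m → τ = 98.86 N·m clockwise.
Wall normal N acts horizontally at the top; its moment arm is the height L sinθ = 3·sin73° = 2.869 m, counterclockwise.
Setting net torque to zero: N × 2.869 = 98.86 → N = 34.5 N.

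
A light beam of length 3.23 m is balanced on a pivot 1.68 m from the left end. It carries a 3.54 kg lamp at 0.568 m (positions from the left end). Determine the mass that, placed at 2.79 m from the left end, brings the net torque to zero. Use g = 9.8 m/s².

Taking torques about the pivot (at 1.68 m from the left end):
Lamp: 3.54 × 9.8 = 34.69 N down at 0.568 m → arm 1.112 m, τ = 34.69 × 1.112 = 38.58 N·m counterclockwise.
Net moment of known loads = 38.58 N·m counterclockwise.
An unknown mass m at 2.79 m has arm 1.11 m; its moment is m·g·1.11 clockwise.
For rotational equilibrium, m × 9.8 × 1.11 = 38.58, so m = 38.58 / (9.8 × 1.11) = 3.55 kg.

m ≈ 3.55 kg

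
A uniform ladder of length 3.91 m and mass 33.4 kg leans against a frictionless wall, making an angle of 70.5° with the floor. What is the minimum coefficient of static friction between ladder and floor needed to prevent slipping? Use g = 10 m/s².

About the foot of the ladder:
Ladder weight 33.4×10 = 334 N acts at 1.955 m along the ladder; its horizontal arm is 1.955·cos70.5° = 0.6526 m → τ = 218 N·m clockwise.
Wall normal N acts horizontally at the top; its moment arm is the height L sinθ = 3.91·sin70.5° = 3.686 m, counterclockwise.
Setting net torque to zero: N × 3.686 = 218 → N = 59.14 N.
ΣFx = 0 ⇒ f = N_wall = 59.14 N. ΣFy = 0 ⇒ N_floor = 334 N.
μ_min = f / N_floor = 59.14 / 334 = 0.177.

μ_min ≈ 0.177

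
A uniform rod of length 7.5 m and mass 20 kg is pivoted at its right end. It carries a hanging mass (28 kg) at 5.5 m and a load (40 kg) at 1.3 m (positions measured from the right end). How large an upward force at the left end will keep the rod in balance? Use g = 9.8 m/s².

F ≈ 367 N

Sum moments about the right end (the unknown pivot reaction has zero arm there).
Beam weight: 20 × 9.8 = 196 N down at 3.75 m → arm 3.75 m, τ = 196 × 3.75 = 735 N·m counterclockwise.
Hanging mass: 28 × 9.8 = 274.4 N down at 5.5 m → arm 5.5 m, τ = 274.4 × 5.5 = 1509 N·m counterclockwise.
Load: 40 × 9.8 = 392 N down at 1.3 m → arm 1.3 m, τ = 392 × 1.3 = 509.6 N·m counterclockwise.
Net moment of the loads = 2754 N·m counterclockwise.
The upward force F acts at the left end, arm 7.5 m, giving F × 7.5 clockwise.
Στ = 0 ⇒ F × 7.5 = 2754 ⇒ F = 2754 / 7.5 = 367 N.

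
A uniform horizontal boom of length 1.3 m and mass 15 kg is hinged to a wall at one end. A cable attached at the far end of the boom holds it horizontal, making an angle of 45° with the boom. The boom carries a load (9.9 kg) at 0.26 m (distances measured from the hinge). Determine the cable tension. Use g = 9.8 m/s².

T ≈ 131 N

Sum moments about the hinge (the unknown hinge reaction has zero arm there).
Beam weight: 15 × 9.8 = 147 N down at 0.65 m → arm 0.65 m, τ = 147 × 0.65 = 95.55 N·m clockwise.
Load: 9.9 × 9.8 = 97.02 N down at 0.26 m → arm 0.26 m, τ = 97.02 × 0.26 = 25.23 N·m clockwise.
Total clockwise load moment = 120.8 N·m.
The cable tension T acts at 1.3 m; only its component perpendicular to the boom, T sinθ, produces torque. sin 45° = 0.7071.
Στ = 0 ⇒ T × 1.3 × 0.7071 = 120.8 ⇒ T = 120.8 / 0.9192 = 131 N.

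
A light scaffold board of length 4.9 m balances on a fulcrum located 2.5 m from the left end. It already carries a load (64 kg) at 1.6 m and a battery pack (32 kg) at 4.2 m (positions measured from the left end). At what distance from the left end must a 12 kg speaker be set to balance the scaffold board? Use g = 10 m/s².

x ≈ 2.77 m from the left end

About the fulcrum (at 2.5 m from the left end):
Load: 64 × 10 = 640 N down at 1.6 m → arm 0.9 m, τ = 640 × 0.9 = 576 N·m counterclockwise.
Battery pack: 32 × 10 = 320 N down at 4.2 m → arm 1.7 m, τ = 320 × 1.7 = 544 N·m clockwise.
Net moment of existing loads = 32 N·m counterclockwise.
The speaker weighs 12 × 10 = 120 N and must supply an equal clockwise moment, so its lever arm about the fulcrum is 32 / 120 = 0.267 m.
That puts it at 2.5 + 0.267 = 2.77 m from the left end.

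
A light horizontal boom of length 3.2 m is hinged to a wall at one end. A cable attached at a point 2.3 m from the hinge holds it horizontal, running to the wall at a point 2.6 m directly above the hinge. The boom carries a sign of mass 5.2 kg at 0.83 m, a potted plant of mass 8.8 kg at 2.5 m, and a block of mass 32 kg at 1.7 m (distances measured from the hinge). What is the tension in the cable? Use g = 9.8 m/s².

T ≈ 459 N

Choose the hinge as the axis so the unknown hinge reaction has zero arm there.
Sign: 5.2 × 9.8 = 50.96 N down at 0.83 m → arm 0.83 m, τ = 50.96 × 0.83 = 42.3 N·m clockwise.
Potted plant: 8.8 × 9.8 = 86.24 N down at 2.5 m → arm 2.5 m, τ = 86.24 × 2.5 = 215.6 N·m clockwise.
Block: 32 × 9.8 = 313.6 N down at 1.7 m → arm 1.7 m, τ = 313.6 × 1.7 = 533.1 N·m clockwise.
Total clockwise load moment = 791 N·m.
The cable tension T acts at 2.3 m; only its component perpendicular to the boom, T sinθ, produces torque. sinθ = h/√(h²+d²) = 2.6/√(2.6²+2.3²) = 0.749.
Στ = 0 ⇒ T × 2.3 × 0.749 = 791 ⇒ T = 791 / 1.723 = 459 N.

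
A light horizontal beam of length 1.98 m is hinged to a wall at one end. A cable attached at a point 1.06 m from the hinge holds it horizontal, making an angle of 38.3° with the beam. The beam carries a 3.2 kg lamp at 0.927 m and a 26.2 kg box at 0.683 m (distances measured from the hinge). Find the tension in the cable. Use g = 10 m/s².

T ≈ 318 N

Choose the hinge as the axis so the unknown hinge reaction has zero arm there.
Lamp: 3.2 × 10 = 32 N down at 0.927 m → arm 0.927 m, τ = 32 × 0.927 = 29.66 N·m clockwise.
Box: 26.2 × 10 = 262 N down at 0.683 m → arm 0.683 m, τ = 262 × 0.683 = 178.9 N·m clockwise.
Total clockwise load moment = 208.6 N·m.
The cable tension T acts at 1.06 m; only its component perpendicular to the beam, T sinθ, produces torque. sin 38.3° = 0.6198.
Setting net torque to zero: T × 1.06 × 0.6198 = 208.6 → T = 208.6 / 0.657 = 318 N.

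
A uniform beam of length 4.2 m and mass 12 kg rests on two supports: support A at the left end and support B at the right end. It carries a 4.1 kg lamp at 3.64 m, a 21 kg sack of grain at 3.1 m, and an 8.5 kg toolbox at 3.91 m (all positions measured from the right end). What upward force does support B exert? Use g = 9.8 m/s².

R_B ≈ 124 N

Choose support A as the axis so its reaction then has zero moment arm.
Beam weight: 12 × 9.8 = 117.6 N down at 2.1 m → arm 2.1 m, τ = 117.6 × 2.1 = 247 N·m clockwise.
Lamp: 4.1 × 9.8 = 40.18 N down at 3.64 m → arm 0.56 m, τ = 40.18 × 0.56 = 22.5 N·m clockwise.
Sack of grain: 21 × 9.8 = 205.8 N down at 3.1 m → arm 1.1 m, τ = 205.8 × 1.1 = 226.4 N·m clockwise.
Toolbox: 8.5 × 9.8 = 83.3 N down at 3.91 m → arm 0.29 m, τ = 83.3 × 0.29 = 24.16 N·m clockwise.
Net load moment about support A = 520.1 N·m clockwise.
Reaction R at support B is upward at 0 m, arm 4.2 m → moment R × 4.2 counterclockwise.
Balancing moments: R × 4.2 = 520.1, giving R = 124 N.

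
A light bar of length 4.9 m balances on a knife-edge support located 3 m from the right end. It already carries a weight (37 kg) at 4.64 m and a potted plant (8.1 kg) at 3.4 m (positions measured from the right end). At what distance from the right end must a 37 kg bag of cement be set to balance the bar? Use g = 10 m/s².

About the knife-edge support (at 3 m from the right end):
Weight: 37 × 10 = 370 N down at 4.64 m → arm 1.64 m, τ = 370 × 1.64 = 606.8 N·m counterclockwise.
Potted plant: 8.1 × 10 = 81 N down at 3.4 m → arm 0.4 m, τ = 81 × 0.4 = 32.4 N·m counterclockwise.
Net moment of existing loads = 639.2 N·m counterclockwise.
The bag of cement weighs 37 × 10 = 370 N and must supply an equal clockwise moment, so its lever arm about the knife-edge support is 639.2 / 370 = 1.73 m.
That puts it at 3 − 1.73 = 1.27 m from the right end.

x ≈ 1.27 m from the right end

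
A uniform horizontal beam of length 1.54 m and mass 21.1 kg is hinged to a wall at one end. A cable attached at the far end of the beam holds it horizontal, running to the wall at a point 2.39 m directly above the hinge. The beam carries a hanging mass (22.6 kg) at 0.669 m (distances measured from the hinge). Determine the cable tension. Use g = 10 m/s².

T ≈ 242 N

Taking torques about the hinge:
Beam weight: 21.1 × 10 = 211 N down at 0.77 m → arm 0.77 m, τ = 211 × 0.77 = 162.5 N·m clockwise.
Hanging mass: 22.6 × 10 = 226 N down at 0.669 m → arm 0.669 m, τ = 226 × 0.669 = 151.2 N·m clockwise.
Total clockwise load moment = 313.7 N·m.
The cable tension T acts at 1.54 m; only its component perpendicular to the beam, T sinθ, produces torque. sinθ = h/√(h²+d²) = 2.39/√(2.39²+1.54²) = 0.8406.
Setting net torque to zero: T × 1.54 × 0.8406 = 313.7 → T = 313.7 / 1.295 = 242 N.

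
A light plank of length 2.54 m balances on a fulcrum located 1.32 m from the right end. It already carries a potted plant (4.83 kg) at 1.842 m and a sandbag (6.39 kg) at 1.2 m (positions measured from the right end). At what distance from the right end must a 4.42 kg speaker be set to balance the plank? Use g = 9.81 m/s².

Taking torques about the fulcrum (at 1.32 m from the right end):
Potted plant: 4.83 × 9.81 = 47.38 N down at 1.842 m → arm 0.522 m, τ = 47.38 × 0.522 = 24.73 N·m counterclockwise.
Sandbag: 6.39 × 9.81 = 62.69 N down at 1.2 m → arm 0.12 m, τ = 62.69 × 0.12 = 7.523 N·m clockwise.
Net moment of existing loads = 17.21 N·m counterclockwise.
The speaker weighs 4.42 × 9.81 = 43.36 N and must supply an equal clockwise moment, so its lever arm about the fulcrum is 17.21 / 43.36 = 0.397 m.
That puts it at 1.32 − 0.397 = 0.923 m from the right end.

x ≈ 0.923 m from the right end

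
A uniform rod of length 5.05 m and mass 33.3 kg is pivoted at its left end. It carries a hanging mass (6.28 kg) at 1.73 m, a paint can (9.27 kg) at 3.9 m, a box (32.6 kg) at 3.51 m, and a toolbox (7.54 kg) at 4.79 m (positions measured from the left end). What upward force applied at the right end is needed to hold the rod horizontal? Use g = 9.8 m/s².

F ≈ 547 N

Taking torques about the left end:
Beam weight: 33.3 × 9.8 = 326.3 N down at 2.525 m → arm 2.525 m, τ = 326.3 × 2.525 = 823.9 N·m clockwise.
Hanging mass: 6.28 × 9.8 = 61.54 N down at 1.73 m → arm 1.73 m, τ = 61.54 × 1.73 = 106.5 N·m clockwise.
Paint can: 9.27 × 9.8 = 90.85 N down at 3.9 m → arm 3.9 m, τ = 90.85 × 3.9 = 354.3 N·m clockwise.
Box: 32.6 × 9.8 = 319.5 N down at 3.51 m → arm 3.51 m, τ = 319.5 × 3.51 = 1121 N·m clockwise.
Toolbox: 7.54 × 9.8 = 73.89 N down at 4.79 m → arm 4.79 m, τ = 73.89 × 4.79 = 353.9 N·m clockwise.
Net moment of the loads = 2760 N·m clockwise.
The upward force F acts at the right end, arm 5.05 m, giving F × 5.05 counterclockwise.
Balancing moments: F × 5.05 = 2760, giving F = 2760 / 5.05 = 547 N.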